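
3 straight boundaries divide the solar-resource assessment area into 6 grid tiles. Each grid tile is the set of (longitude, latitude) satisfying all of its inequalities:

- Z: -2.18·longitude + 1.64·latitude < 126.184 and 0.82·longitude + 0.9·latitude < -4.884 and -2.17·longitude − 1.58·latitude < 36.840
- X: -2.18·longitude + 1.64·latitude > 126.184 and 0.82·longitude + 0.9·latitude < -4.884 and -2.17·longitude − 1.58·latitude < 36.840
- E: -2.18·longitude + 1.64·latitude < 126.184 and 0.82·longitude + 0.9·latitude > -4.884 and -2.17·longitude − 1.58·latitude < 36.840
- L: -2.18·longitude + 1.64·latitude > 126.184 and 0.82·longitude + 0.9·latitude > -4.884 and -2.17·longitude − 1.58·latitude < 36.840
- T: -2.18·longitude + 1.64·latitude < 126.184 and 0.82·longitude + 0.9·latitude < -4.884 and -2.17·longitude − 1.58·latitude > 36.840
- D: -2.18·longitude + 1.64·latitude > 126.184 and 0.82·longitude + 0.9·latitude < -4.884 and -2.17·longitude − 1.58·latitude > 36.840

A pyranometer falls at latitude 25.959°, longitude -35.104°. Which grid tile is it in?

-2.18·-35.104 + 1.64·25.959 = 119.099, which is < 126.184
0.82·-35.104 + 0.9·25.959 = -5.422, which is < -4.884
-2.17·-35.104 − 1.58·25.959 = 35.160, which is < 36.840
This sign pattern matches Z.

Z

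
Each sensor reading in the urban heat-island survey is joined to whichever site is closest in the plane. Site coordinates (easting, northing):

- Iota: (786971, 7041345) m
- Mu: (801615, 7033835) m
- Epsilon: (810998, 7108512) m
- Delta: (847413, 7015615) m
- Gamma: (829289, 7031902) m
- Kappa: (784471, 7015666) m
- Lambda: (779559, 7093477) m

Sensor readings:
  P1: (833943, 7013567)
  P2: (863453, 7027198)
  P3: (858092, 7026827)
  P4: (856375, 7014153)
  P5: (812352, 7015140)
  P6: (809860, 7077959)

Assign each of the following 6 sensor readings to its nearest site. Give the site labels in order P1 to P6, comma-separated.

P1 → Delta (d²=185635204.00)
P2 → Delta (d²=391447489.00)
P3 → Delta (d²=239749985.00)
P4 → Delta (d²=82454888.00)
P5 → Mu (d²=464786194.00)
P6 → Epsilon (d²=934780853.00)

Delta, Delta, Delta, Delta, Mu, Epsilon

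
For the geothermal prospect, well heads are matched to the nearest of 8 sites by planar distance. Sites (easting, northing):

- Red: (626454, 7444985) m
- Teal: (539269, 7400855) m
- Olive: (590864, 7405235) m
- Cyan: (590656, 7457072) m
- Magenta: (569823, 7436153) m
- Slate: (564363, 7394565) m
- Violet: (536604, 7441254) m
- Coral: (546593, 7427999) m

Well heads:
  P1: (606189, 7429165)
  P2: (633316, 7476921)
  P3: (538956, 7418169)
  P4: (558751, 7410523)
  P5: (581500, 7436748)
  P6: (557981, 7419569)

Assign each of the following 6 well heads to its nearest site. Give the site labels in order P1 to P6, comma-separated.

P1 → Red (d²=660942625.00)
P2 → Red (d²=1066995140.00)
P3 → Coral (d²=154952669.00)
P4 → Slate (d²=286152308.00)
P5 → Magenta (d²=136706354.00)
P6 → Coral (d²=200751444.00)

Red, Red, Coral, Slate, Magenta, Coral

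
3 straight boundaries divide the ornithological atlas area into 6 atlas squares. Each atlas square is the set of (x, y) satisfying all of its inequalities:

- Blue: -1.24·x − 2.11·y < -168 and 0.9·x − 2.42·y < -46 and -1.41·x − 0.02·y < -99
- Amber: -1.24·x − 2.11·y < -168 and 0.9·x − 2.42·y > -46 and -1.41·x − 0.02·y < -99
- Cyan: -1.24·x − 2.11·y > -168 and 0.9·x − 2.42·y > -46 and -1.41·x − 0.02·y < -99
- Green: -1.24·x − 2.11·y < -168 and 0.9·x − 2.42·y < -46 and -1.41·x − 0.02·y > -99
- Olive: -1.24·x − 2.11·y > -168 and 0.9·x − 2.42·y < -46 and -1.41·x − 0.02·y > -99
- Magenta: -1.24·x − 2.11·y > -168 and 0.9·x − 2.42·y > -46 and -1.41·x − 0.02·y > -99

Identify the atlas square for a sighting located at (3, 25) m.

Olive

-1.24·3 − 2.11·25 = -56.470, which is > -168
0.9·3 − 2.42·25 = -57.800, which is < -46
-1.41·3 − 0.02·25 = -4.730, which is > -99
This sign pattern matches Olive.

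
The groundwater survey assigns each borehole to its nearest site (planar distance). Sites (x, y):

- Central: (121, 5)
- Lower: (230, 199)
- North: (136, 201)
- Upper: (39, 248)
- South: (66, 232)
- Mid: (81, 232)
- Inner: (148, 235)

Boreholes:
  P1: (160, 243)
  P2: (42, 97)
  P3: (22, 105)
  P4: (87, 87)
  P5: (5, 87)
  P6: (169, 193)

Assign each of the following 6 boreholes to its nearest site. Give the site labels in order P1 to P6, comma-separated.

P1 → Inner (d²=208.00)
P2 → Central (d²=14705.00)
P3 → South (d²=18065.00)
P4 → Central (d²=7880.00)
P5 → Central (d²=20180.00)
P6 → North (d²=1153.00)

Inner, Central, South, Central, Central, North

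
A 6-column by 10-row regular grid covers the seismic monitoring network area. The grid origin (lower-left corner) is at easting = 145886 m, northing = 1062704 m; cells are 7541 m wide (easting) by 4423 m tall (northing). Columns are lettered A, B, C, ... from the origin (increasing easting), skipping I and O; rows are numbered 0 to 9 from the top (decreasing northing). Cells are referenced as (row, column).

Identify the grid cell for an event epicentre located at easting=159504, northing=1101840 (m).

Column index: ⌊(159504 − 145886) / 7541⌋ = ⌊1.806⌋ = 1 → column B
Row offset from origin: ⌊(1101840 − 1062704) / 4423⌋ = ⌊8.848⌋ = 8 → row 1 (counted from top)

(1, B)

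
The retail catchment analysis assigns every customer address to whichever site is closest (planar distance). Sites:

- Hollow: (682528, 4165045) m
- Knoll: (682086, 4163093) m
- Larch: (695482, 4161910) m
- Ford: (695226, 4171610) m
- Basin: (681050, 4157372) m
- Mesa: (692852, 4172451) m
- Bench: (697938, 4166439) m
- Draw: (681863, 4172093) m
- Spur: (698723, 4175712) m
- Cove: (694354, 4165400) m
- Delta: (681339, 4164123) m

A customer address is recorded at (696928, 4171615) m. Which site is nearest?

Squared distances to each site:
Hollow: 250524900.000; Knoll: 292909448.000; Larch: 96277941.000; Ford: 2896829.000; Basin: 454973933.000; Mesa: 17312672.000; Bench: 27811076.000; Draw: 227182709.000; Spur: 20007434.000; Cove: 45251701.000; Delta: 299146985.000.
Minimum at Ford.

Ford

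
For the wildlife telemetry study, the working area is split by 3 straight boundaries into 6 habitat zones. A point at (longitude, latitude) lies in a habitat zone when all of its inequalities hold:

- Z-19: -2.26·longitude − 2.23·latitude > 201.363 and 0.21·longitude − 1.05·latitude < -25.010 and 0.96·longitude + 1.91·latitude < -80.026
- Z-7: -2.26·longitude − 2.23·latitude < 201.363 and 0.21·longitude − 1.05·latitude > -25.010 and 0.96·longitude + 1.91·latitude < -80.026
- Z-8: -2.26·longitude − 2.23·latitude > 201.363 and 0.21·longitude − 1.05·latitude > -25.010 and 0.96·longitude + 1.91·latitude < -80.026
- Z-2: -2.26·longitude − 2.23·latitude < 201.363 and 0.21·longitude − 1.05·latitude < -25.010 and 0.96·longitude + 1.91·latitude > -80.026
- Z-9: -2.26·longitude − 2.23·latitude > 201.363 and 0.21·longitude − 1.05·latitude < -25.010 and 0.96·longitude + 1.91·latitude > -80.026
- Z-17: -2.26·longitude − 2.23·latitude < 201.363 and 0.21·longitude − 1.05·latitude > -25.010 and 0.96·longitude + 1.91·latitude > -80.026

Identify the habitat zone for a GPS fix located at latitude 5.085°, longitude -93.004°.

-2.26·-93.004 − 2.23·5.085 = 198.849, which is < 201.363
0.21·-93.004 − 1.05·5.085 = -24.870, which is > -25.010
0.96·-93.004 + 1.91·5.085 = -79.571, which is > -80.026
This sign pattern matches Z-17.

Z-17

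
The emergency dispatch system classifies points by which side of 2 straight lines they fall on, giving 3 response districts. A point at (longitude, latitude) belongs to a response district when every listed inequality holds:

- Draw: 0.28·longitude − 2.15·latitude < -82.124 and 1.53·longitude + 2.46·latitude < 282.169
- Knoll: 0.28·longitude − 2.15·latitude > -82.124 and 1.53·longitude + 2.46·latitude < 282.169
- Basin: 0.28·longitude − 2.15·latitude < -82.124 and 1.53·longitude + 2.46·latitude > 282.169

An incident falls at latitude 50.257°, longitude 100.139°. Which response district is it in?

0.28·100.139 − 2.15·50.257 = -80.014, which is > -82.124
1.53·100.139 + 2.46·50.257 = 276.845, which is < 282.169
This sign pattern matches Knoll.

Knoll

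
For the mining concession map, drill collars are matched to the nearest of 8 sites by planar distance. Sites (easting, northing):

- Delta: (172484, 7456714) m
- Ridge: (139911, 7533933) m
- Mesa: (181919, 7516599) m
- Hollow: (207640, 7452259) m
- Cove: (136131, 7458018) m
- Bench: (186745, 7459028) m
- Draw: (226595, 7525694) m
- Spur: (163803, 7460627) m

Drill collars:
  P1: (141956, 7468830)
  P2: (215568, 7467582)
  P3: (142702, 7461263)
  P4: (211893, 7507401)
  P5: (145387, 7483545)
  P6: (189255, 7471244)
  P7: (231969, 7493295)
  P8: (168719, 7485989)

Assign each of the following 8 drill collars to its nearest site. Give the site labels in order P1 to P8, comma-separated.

Cove, Hollow, Cove, Draw, Cove, Bench, Draw, Spur

P1 → Cove (d²=150829969.00)
P2 → Hollow (d²=297647513.00)
P3 → Cove (d²=53708066.00)
P4 → Draw (d²=550782653.00)
P5 → Cove (d²=737301265.00)
P6 → Bench (d²=155530756.00)
P7 → Draw (d²=1078575077.00)
P8 → Spur (d²=667398100.00)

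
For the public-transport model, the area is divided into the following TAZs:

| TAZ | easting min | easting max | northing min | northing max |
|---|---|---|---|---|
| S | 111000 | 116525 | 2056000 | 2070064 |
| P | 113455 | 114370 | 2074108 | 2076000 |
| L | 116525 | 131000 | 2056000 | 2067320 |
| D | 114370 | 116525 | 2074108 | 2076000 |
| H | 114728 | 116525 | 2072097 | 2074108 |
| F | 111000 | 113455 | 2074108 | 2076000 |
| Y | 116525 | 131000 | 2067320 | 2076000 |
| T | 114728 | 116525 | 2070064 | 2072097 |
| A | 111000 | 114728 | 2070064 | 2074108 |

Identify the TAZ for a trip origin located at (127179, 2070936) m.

The point has easting = 127179 and northing = 2070936.
Only Y satisfies 116525 ≤ easting ≤ 131000 and 2067320 ≤ northing ≤ 2076000.

Y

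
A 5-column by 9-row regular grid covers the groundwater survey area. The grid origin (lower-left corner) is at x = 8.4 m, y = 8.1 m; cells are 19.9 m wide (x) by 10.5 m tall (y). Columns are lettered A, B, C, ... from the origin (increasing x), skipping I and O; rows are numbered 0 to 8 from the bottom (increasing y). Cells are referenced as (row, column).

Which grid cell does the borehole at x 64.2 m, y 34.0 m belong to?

(2, C)

Column index: ⌊(64.2 − 8.4) / 19.9⌋ = ⌊2.804⌋ = 2 → column C
Row offset from origin: ⌊(34.0 − 8.1) / 10.5⌋ = ⌊2.467⌋ = 2 → row 2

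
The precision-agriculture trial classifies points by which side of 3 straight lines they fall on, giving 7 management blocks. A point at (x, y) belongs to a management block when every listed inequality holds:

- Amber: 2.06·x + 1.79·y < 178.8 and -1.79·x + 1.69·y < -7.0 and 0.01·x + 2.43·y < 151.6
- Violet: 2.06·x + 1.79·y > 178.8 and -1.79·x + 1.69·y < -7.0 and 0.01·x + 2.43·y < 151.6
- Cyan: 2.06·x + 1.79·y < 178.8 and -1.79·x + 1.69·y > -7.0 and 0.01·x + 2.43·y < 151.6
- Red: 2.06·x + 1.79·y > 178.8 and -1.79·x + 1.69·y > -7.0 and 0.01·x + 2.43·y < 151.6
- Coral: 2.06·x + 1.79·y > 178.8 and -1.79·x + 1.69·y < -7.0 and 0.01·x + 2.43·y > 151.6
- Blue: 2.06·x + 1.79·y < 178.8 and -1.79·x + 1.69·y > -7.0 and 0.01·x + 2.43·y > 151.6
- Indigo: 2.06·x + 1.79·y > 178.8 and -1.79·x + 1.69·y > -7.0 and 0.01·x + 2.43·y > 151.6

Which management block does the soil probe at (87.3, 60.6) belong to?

2.06·87.3 + 1.79·60.6 = 288.312, which is > 178.8
-1.79·87.3 + 1.69·60.6 = -53.853, which is < -7.0
0.01·87.3 + 2.43·60.6 = 148.131, which is < 151.6
This sign pattern matches Violet.

Violet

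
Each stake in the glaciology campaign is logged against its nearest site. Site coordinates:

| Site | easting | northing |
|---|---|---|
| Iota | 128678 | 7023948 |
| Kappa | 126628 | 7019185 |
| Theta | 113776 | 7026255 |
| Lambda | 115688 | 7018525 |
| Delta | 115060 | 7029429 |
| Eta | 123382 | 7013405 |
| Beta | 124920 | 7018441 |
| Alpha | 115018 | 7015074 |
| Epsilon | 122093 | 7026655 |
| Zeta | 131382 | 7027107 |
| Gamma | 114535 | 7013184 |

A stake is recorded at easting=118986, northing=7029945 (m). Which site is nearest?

Delta

Squared distances to each site:
Iota: 129898873.000; Kappa: 174177764.000; Theta: 40760200.000; Lambda: 141293204.000; Delta: 15679732.000; Eta: 292896416.000; Beta: 167554372.000; Alpha: 236891665.000; Epsilon: 20477549.000; Zeta: 161715060.000; Gamma: 300742522.000.
Minimum at Delta.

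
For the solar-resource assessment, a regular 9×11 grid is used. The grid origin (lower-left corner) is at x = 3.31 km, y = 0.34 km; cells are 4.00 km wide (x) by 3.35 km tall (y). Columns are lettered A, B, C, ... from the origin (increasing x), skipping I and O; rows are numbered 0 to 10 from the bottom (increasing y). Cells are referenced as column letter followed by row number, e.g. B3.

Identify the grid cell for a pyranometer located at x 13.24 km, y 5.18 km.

Column index: ⌊(13.24 − 3.31) / 4.00⌋ = ⌊2.482⌋ = 2 → column C
Row offset from origin: ⌊(5.18 − 0.34) / 3.35⌋ = ⌊1.445⌋ = 1 → row 1

C1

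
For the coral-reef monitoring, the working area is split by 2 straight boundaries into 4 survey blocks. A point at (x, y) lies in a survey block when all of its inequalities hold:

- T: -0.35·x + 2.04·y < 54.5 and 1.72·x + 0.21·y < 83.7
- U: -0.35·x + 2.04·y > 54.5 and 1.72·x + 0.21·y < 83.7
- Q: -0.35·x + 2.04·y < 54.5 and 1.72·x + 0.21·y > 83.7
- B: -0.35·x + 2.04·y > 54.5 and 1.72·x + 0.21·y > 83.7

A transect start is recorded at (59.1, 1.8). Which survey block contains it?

Q

-0.35·59.1 + 2.04·1.8 = -17.013, which is < 54.5
1.72·59.1 + 0.21·1.8 = 102.030, which is > 83.7
This sign pattern matches Q.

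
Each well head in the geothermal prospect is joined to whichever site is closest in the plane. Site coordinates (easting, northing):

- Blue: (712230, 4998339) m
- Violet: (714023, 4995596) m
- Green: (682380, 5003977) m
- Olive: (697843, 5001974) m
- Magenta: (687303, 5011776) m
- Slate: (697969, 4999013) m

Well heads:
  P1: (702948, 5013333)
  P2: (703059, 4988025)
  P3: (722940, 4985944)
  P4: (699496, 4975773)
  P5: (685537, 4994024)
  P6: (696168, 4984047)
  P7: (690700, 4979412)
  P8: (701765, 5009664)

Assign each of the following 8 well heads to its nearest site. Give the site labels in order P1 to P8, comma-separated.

Olive, Slate, Violet, Slate, Green, Slate, Slate, Olive

P1 → Olive (d²=155087906.00)
P2 → Slate (d²=146644244.00)
P3 → Violet (d²=172673993.00)
P4 → Slate (d²=542429329.00)
P5 → Green (d²=109028858.00)
P6 → Slate (d²=227224757.00)
P7 → Slate (d²=437037562.00)
P8 → Olive (d²=74518184.00)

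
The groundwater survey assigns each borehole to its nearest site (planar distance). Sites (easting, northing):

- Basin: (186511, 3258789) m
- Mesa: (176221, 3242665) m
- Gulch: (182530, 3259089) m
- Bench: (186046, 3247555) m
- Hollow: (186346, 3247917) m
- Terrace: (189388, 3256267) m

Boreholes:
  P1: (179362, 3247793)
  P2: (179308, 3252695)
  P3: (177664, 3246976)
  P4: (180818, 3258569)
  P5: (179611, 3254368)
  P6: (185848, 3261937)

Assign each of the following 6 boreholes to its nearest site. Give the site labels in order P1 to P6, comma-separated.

Mesa, Gulch, Mesa, Gulch, Gulch, Basin

P1 → Mesa (d²=36162265.00)
P2 → Gulch (d²=51264520.00)
P3 → Mesa (d²=20666970.00)
P4 → Gulch (d²=3201344.00)
P5 → Gulch (d²=30808402.00)
P6 → Basin (d²=10349473.00)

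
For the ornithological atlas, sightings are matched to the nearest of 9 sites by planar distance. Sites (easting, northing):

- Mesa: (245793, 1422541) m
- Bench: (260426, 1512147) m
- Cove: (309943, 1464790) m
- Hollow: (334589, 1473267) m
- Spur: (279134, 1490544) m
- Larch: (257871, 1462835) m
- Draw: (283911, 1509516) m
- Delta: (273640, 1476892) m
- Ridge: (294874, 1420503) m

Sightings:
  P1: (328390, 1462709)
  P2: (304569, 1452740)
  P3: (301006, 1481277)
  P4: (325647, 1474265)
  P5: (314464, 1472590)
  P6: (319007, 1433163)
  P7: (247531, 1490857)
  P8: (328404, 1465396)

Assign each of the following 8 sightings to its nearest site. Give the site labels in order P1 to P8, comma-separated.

P1 → Hollow (d²=149898965.00)
P2 → Cove (d²=174082376.00)
P3 → Cove (d²=351691138.00)
P4 → Hollow (d²=80955368.00)
P5 → Cove (d²=81279441.00)
P6 → Ridge (d²=742677289.00)
P7 → Bench (d²=619545125.00)
P8 → Hollow (d²=100206866.00)

Hollow, Cove, Cove, Hollow, Cove, Ridge, Bench, Hollow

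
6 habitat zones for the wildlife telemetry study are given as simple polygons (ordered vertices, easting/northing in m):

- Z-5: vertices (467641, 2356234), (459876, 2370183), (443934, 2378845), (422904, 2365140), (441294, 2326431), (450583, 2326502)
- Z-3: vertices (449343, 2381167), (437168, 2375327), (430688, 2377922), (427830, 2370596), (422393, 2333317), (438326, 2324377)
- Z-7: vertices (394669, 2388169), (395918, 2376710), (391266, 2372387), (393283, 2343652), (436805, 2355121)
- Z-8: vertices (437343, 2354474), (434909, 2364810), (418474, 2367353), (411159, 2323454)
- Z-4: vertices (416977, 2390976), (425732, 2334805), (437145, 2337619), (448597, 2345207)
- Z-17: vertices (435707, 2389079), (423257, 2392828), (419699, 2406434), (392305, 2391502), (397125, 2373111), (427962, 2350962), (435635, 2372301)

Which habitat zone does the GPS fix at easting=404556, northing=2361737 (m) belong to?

Cast a ray rightward from (404556, 2361737). For each polygon, the edges (by vertex number in listed order) whose endpoints lie on opposite sides of northing = 2361737, where each meets that height, and whether that is right or left of the point:
Z-5: 1–2 at easting≈464577.6 (right), 4–5 at easting≈424520.7 (right) → 2 crossings.
Z-3: 4–5 at easting≈426537.9 (right), 6–1 at easting≈445573.7 (right) → 2 crossings.
Z-7: 3–4 at easting≈392013.6 (left), 5–1 at easting≈428369.6 (right) → 1 crossing.
Z-8: 1–2 at easting≈435632.7 (right), 3–4 at easting≈417538.2 (right) → 2 crossings.
Z-4: 1–2 at easting≈421534.3 (right), 4–1 at easting≈437177.1 (right) → 2 crossings.
Z-17: 5–6 at easting≈412960.5 (right), 6–7 at easting≈431836.4 (right) → 2 crossings.
Only Z-7 has an odd count, so the point is inside Z-7.

Z-7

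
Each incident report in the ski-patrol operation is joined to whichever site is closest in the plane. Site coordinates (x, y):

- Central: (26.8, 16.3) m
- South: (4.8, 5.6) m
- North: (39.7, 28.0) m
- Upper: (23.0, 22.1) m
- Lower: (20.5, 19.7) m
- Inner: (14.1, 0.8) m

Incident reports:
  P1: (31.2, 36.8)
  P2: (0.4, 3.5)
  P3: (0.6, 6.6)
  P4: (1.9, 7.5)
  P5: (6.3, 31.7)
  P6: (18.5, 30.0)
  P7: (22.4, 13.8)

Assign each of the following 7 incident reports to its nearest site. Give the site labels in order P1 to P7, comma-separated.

P1 → North (d²=149.69)
P2 → South (d²=23.77)
P3 → South (d²=18.64)
P4 → South (d²=12.02)
P5 → Lower (d²=345.64)
P6 → Upper (d²=82.66)
P7 → Central (d²=25.61)

North, South, South, South, Lower, Upper, Central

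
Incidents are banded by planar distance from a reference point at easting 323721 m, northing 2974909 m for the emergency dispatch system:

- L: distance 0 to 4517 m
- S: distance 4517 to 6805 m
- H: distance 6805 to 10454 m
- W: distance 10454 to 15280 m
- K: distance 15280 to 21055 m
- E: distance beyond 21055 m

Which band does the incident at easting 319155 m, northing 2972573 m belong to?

Distance = √((319155−323721)² + (2972573−2974909)²) = √(20848356.000 + 5456896.000) = 5128.865 m.
4517 ≤ 5128.865 < 6805 → S.

S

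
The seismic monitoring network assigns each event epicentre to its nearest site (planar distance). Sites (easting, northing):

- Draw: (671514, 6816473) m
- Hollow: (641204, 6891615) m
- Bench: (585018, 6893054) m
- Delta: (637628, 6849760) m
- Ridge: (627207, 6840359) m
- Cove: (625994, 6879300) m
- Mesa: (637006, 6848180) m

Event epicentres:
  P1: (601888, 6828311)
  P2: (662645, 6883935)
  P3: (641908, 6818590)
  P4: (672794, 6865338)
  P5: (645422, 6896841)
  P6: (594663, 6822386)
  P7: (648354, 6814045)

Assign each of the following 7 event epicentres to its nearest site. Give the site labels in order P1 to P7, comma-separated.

P1 → Ridge (d²=786206065.00)
P2 → Hollow (d²=518698881.00)
P3 → Ridge (d²=690008762.00)
P4 → Delta (d²=1479321640.00)
P5 → Hollow (d²=45102600.00)
P6 → Ridge (d²=1382140665.00)
P7 → Draw (d²=542280784.00)

Ridge, Hollow, Ridge, Delta, Hollow, Ridge, Draw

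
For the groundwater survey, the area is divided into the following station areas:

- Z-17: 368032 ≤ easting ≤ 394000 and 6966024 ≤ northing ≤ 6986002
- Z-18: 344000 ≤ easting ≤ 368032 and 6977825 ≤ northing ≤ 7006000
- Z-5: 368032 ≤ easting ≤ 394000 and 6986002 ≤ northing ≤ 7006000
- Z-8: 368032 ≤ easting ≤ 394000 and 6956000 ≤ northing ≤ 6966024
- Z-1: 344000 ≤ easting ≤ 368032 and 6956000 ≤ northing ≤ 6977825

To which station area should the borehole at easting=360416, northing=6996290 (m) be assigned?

Z-18

The point has easting = 360416 and northing = 6996290.
Only Z-18 satisfies 344000 ≤ easting ≤ 368032 and 6977825 ≤ northing ≤ 7006000.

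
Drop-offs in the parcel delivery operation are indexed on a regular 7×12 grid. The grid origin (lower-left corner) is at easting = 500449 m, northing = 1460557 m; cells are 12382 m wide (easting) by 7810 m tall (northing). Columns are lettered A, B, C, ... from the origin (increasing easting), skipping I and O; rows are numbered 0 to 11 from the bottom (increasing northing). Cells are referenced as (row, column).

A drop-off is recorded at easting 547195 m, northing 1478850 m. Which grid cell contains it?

(2, D)

Column index: ⌊(547195 − 500449) / 12382⌋ = ⌊3.775⌋ = 3 → column D
Row offset from origin: ⌊(1478850 − 1460557) / 7810⌋ = ⌊2.342⌋ = 2 → row 2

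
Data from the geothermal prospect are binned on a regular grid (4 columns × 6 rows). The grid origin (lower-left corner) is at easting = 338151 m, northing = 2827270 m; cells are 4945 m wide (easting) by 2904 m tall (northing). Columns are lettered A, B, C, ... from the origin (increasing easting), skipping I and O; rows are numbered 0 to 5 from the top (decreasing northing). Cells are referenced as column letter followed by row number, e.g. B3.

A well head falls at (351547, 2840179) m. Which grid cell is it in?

C1

Column index: ⌊(351547 − 338151) / 4945⌋ = ⌊2.709⌋ = 2 → column C
Row offset from origin: ⌊(2840179 − 2827270) / 2904⌋ = ⌊4.445⌋ = 4 → row 1 (counted from top)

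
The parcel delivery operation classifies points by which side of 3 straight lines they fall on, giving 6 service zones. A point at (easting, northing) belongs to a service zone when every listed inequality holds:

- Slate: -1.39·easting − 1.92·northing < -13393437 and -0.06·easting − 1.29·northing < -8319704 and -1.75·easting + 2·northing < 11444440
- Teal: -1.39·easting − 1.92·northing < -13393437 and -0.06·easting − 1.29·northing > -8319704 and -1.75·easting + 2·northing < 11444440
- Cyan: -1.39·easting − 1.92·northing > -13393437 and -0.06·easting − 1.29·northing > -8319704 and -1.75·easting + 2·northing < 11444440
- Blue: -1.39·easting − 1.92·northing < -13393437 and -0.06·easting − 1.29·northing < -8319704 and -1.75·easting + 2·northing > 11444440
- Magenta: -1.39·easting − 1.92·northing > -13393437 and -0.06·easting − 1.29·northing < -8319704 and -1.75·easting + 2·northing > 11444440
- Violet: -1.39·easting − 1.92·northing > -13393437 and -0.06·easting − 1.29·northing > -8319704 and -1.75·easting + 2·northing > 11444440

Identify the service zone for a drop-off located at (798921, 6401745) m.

Teal

-1.39·798921 − 1.92·6401745 = -13401850.590, which is < -13393437
-0.06·798921 − 1.29·6401745 = -8306186.310, which is > -8319704
-1.75·798921 + 2·6401745 = 11405378.250, which is < 11444440
This sign pattern matches Teal.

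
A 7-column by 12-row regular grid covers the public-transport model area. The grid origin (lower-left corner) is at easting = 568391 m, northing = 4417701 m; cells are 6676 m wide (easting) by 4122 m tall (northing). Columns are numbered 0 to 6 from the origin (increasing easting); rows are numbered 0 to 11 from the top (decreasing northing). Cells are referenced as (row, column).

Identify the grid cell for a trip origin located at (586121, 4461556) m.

(1, 2)

Column index: ⌊(586121 − 568391) / 6676⌋ = ⌊2.656⌋ = 2
Row offset from origin: ⌊(4461556 − 4417701) / 4122⌋ = ⌊10.639⌋ = 10 → row 1 (counted from top)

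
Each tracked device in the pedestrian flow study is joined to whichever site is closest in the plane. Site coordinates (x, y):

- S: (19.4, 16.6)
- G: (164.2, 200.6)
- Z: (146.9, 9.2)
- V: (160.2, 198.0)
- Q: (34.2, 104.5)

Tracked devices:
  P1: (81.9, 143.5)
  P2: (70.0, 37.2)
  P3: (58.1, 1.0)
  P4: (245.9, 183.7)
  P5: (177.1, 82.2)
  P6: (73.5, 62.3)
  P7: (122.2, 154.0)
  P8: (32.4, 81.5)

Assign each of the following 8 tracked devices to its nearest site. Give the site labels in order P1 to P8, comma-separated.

Q, S, S, G, Z, Q, V, Q

P1 → Q (d²=3796.29)
P2 → S (d²=2984.72)
P3 → S (d²=1741.05)
P4 → G (d²=6960.50)
P5 → Z (d²=6241.04)
P6 → Q (d²=3325.33)
P7 → V (d²=3380.00)
P8 → Q (d²=532.24)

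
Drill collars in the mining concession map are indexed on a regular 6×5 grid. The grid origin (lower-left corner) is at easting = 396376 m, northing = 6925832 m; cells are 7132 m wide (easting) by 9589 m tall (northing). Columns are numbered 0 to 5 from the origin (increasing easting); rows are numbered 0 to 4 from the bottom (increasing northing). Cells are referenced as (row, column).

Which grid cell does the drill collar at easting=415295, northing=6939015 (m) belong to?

(1, 2)

Column index: ⌊(415295 − 396376) / 7132⌋ = ⌊2.653⌋ = 2
Row offset from origin: ⌊(6939015 − 6925832) / 9589⌋ = ⌊1.375⌋ = 1 → row 1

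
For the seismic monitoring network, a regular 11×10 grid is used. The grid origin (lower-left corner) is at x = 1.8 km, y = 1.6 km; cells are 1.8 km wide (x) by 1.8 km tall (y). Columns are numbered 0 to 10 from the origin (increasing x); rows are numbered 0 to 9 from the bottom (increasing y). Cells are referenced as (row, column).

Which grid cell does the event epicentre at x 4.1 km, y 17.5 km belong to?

(8, 1)

Column index: ⌊(4.1 − 1.8) / 1.8⌋ = ⌊1.278⌋ = 1
Row offset from origin: ⌊(17.5 − 1.6) / 1.8⌋ = ⌊8.833⌋ = 8 → row 8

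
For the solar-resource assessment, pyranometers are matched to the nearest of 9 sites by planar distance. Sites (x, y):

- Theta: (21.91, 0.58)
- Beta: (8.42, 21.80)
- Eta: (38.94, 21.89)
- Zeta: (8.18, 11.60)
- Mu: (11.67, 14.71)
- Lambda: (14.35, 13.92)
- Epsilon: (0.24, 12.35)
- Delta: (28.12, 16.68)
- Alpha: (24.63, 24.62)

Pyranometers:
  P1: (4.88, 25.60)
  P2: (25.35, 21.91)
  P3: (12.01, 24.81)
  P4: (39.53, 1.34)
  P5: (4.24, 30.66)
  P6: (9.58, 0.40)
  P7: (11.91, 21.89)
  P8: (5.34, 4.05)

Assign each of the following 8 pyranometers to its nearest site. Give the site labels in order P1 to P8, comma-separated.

Beta, Alpha, Beta, Theta, Beta, Zeta, Beta, Zeta

P1 → Beta (d²=26.97)
P2 → Alpha (d²=7.86)
P3 → Beta (d²=21.95)
P4 → Theta (d²=311.04)
P5 → Beta (d²=95.97)
P6 → Zeta (d²=127.40)
P7 → Beta (d²=12.19)
P8 → Zeta (d²=65.07)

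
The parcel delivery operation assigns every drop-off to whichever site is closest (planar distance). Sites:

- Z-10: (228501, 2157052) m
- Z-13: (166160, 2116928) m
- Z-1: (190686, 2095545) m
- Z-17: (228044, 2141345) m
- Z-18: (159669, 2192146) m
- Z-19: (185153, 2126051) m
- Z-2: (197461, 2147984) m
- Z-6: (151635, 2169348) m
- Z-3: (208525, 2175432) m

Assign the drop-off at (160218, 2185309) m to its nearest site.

Z-18

Squared distances to each site:
Z-10: 5461026138.000; Z-13: 4711268525.000; Z-1: 8985874720.000; Z-17: 6533199572.000; Z-18: 47045970.000; Z-19: 4133264789.000; Z-2: 2780196674.000; Z-6: 328421410.000; Z-3: 2431121378.000.
Minimum at Z-18.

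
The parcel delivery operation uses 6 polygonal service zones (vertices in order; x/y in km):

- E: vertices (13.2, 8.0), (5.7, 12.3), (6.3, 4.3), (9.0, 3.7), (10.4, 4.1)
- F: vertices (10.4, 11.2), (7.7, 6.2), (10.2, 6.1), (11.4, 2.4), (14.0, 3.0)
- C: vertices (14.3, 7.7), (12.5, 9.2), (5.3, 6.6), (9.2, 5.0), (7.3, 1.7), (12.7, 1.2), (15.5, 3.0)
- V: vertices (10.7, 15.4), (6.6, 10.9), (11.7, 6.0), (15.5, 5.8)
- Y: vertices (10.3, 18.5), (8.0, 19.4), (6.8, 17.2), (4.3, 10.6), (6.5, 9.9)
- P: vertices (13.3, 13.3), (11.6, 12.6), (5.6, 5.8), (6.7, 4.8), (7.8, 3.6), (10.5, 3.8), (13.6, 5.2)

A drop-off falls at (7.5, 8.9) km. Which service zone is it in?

E

Cast a ray rightward from (7.5, 8.9). For each polygon, the edges (by vertex number in listed order) whose endpoints lie on opposite sides of y = 8.9, where each meets that height, and whether that is right or left of the point:
E: 1–2 at x≈11.63 (right), 2–3 at x≈5.96 (left) → 1 crossing.
F: 1–2 at x≈9.16 (right), 5–1 at x≈11.41 (right) → 2 crossings.
C: 1–2 at x≈12.86 (right), 2–3 at x≈11.67 (right) → 2 crossings.
V: 2–3 at x≈8.68 (right), 4–1 at x≈13.95 (right) → 2 crossings.
Y: no edge straddles that height → 0 crossings.
P: 2–3 at x≈8.34 (right), 7–1 at x≈13.46 (right) → 2 crossings.
Only E has an odd count, so the point is inside E.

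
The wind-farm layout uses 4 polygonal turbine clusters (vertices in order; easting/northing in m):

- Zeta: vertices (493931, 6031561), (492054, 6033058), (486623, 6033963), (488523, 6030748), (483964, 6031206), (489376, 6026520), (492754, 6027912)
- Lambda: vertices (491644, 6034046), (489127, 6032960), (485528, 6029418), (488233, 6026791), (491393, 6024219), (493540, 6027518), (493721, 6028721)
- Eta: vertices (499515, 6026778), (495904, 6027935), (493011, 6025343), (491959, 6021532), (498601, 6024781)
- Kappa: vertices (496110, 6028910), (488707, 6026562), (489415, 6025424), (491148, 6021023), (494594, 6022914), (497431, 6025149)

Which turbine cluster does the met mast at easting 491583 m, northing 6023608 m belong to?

Cast a ray rightward from (491583, 6023608). For each polygon, the edges (by vertex number in listed order) whose endpoints lie on opposite sides of northing = 6023608, where each meets that height, and whether that is right or left of the point:
Zeta: no edge straddles that height → 0 crossings.
Lambda: no edge straddles that height → 0 crossings.
Eta: 3–4 at easting≈492532.1 (right), 4–5 at easting≈496203.0 (right) → 2 crossings.
Kappa: 3–4 at easting≈490130.1 (left), 5–6 at easting≈495474.9 (right) → 1 crossing.
Only Kappa has an odd count, so the point is inside Kappa.

Kappa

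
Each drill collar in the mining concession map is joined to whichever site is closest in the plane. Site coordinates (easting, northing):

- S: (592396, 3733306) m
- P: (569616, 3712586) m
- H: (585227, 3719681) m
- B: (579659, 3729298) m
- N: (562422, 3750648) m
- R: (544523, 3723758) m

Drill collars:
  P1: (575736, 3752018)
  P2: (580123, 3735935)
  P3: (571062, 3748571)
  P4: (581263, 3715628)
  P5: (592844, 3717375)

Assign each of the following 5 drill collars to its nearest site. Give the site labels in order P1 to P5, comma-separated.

N, B, N, H, H

P1 → N (d²=179139496.00)
P2 → B (d²=44265065.00)
P3 → N (d²=78963529.00)
P4 → H (d²=32140105.00)
P5 → H (d²=63336325.00)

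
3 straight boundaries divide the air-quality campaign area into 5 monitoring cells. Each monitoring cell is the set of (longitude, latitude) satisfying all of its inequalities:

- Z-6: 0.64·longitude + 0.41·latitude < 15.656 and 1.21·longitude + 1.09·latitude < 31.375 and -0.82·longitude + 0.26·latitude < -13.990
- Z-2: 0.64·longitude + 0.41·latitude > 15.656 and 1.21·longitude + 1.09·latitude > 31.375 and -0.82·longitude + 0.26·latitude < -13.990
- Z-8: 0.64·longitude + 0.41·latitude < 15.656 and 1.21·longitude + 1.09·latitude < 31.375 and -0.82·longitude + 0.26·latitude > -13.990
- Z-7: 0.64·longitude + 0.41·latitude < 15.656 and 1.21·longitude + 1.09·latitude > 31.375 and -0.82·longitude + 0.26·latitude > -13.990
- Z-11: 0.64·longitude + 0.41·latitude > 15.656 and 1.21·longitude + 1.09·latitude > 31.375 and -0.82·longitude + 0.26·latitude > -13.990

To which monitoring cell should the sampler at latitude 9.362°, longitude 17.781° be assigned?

0.64·17.781 + 0.41·9.362 = 15.218, which is < 15.656
1.21·17.781 + 1.09·9.362 = 31.720, which is > 31.375
-0.82·17.781 + 0.26·9.362 = -12.146, which is > -13.990
This sign pattern matches Z-7.

Z-7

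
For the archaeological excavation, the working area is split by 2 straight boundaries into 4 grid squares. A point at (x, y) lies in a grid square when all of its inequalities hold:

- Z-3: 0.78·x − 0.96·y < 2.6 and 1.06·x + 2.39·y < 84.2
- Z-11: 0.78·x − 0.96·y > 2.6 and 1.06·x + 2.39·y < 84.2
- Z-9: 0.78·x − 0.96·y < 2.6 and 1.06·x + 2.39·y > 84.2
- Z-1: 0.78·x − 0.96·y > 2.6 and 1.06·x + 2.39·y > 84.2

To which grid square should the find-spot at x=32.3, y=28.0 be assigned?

0.78·32.3 − 0.96·28.0 = -1.686, which is < 2.6
1.06·32.3 + 2.39·28.0 = 101.158, which is > 84.2
This sign pattern matches Z-9.

Z-9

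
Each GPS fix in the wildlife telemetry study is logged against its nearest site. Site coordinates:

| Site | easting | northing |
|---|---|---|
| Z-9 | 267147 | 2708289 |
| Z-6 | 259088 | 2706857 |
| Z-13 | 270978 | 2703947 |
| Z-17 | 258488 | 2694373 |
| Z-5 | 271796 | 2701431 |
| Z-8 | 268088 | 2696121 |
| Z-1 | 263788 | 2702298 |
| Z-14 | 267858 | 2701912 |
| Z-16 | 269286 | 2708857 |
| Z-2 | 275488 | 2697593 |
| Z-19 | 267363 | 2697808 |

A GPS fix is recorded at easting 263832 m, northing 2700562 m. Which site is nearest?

Squared distances to each site:
Z-9: 70695754.000; Z-6: 62132561.000; Z-13: 62523541.000; Z-17: 66862057.000; Z-5: 64180457.000; Z-8: 37836017.000; Z-1: 3015632.000; Z-14: 18031176.000; Z-16: 98553141.000; Z-2: 144677297.000; Z-19: 20052477.000.
Minimum at Z-1.

Z-1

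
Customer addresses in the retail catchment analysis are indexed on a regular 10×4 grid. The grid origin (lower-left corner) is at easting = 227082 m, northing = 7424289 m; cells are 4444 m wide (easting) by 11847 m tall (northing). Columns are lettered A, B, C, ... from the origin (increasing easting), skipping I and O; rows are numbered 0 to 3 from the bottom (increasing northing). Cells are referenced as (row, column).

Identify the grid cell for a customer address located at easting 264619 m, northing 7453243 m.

Column index: ⌊(264619 − 227082) / 4444⌋ = ⌊8.447⌋ = 8 → column J
Row offset from origin: ⌊(7453243 − 7424289) / 11847⌋ = ⌊2.444⌋ = 2 → row 2

(2, J)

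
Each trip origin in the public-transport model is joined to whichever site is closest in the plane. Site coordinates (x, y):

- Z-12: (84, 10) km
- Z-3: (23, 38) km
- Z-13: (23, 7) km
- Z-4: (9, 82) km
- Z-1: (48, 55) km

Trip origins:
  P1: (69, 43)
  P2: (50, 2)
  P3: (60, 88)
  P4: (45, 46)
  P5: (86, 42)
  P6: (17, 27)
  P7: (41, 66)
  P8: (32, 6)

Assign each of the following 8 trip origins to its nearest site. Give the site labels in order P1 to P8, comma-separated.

Z-1, Z-13, Z-1, Z-1, Z-12, Z-3, Z-1, Z-13

P1 → Z-1 (d²=585.00)
P2 → Z-13 (d²=754.00)
P3 → Z-1 (d²=1233.00)
P4 → Z-1 (d²=90.00)
P5 → Z-12 (d²=1028.00)
P6 → Z-3 (d²=157.00)
P7 → Z-1 (d²=170.00)
P8 → Z-13 (d²=82.00)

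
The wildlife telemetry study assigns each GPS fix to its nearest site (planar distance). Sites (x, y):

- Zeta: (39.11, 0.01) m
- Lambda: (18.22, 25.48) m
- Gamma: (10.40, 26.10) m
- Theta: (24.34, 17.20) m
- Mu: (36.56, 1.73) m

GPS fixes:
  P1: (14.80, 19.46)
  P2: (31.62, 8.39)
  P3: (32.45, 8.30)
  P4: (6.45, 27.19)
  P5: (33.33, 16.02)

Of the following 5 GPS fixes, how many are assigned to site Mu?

2

P1 → Lambda
P2 → Mu
P3 → Mu
P4 → Gamma
P5 → Theta
2 of the 5 go to Mu.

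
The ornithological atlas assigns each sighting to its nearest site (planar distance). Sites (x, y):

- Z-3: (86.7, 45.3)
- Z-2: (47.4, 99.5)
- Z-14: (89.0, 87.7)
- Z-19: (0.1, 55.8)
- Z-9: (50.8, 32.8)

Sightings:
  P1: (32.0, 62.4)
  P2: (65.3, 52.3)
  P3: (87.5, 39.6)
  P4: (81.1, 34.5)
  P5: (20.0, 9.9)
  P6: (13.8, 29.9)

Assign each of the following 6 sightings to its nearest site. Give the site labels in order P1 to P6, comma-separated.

P1 → Z-19 (d²=1061.17)
P2 → Z-3 (d²=506.96)
P3 → Z-3 (d²=33.13)
P4 → Z-3 (d²=148.00)
P5 → Z-9 (d²=1473.05)
P6 → Z-19 (d²=858.50)

Z-19, Z-3, Z-3, Z-3, Z-9, Z-19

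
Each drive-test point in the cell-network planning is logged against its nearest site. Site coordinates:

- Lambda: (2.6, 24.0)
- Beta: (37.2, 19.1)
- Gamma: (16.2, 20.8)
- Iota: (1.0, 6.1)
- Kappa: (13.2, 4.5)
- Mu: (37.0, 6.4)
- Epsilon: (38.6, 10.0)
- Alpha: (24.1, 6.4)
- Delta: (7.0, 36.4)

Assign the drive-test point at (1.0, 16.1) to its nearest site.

Squared distances to each site:
Lambda: 64.970; Beta: 1319.440; Gamma: 253.130; Iota: 100.000; Kappa: 283.400; Mu: 1390.090; Epsilon: 1450.970; Alpha: 627.700; Delta: 448.090.
Minimum at Lambda.

Lambda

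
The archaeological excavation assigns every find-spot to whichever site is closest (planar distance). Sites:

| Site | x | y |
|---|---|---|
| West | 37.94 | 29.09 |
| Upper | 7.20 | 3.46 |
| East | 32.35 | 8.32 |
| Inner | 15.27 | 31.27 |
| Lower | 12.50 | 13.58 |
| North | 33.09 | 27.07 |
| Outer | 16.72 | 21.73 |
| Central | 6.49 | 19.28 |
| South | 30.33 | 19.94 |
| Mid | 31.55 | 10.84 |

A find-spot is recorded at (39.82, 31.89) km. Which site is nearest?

Squared distances to each site:
West: 11.374; Upper: 1872.329; East: 611.346; Inner: 603.087; Lower: 1081.639; North: 68.525; Outer: 636.836; Central: 1269.901; South: 232.863; Mid: 511.495.
Minimum at West.

West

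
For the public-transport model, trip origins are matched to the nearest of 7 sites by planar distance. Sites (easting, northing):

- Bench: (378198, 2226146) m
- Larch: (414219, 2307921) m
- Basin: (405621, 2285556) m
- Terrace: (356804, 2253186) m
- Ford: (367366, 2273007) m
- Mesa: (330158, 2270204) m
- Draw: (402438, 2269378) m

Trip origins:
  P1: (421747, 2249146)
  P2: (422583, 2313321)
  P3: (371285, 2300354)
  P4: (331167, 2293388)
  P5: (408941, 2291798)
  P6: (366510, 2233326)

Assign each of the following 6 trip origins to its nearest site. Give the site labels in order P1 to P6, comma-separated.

Draw, Larch, Ford, Mesa, Basin, Bench

P1 → Draw (d²=782171305.00)
P2 → Larch (d²=99116496.00)
P3 → Ford (d²=763216970.00)
P4 → Mesa (d²=538515937.00)
P5 → Basin (d²=49984964.00)
P6 → Bench (d²=188161744.00)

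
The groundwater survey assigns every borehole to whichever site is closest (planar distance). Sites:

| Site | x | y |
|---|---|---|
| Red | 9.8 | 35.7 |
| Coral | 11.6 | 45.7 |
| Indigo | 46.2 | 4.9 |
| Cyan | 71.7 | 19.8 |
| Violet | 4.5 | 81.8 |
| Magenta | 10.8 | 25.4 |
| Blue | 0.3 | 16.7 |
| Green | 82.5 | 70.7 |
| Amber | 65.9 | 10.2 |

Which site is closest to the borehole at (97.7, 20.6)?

Cyan

Squared distances to each site:
Red: 7954.420; Coral: 8043.220; Indigo: 2898.740; Cyan: 676.640; Violet: 12431.680; Magenta: 7574.650; Blue: 9501.970; Green: 2741.050; Amber: 1119.400.
Minimum at Cyan.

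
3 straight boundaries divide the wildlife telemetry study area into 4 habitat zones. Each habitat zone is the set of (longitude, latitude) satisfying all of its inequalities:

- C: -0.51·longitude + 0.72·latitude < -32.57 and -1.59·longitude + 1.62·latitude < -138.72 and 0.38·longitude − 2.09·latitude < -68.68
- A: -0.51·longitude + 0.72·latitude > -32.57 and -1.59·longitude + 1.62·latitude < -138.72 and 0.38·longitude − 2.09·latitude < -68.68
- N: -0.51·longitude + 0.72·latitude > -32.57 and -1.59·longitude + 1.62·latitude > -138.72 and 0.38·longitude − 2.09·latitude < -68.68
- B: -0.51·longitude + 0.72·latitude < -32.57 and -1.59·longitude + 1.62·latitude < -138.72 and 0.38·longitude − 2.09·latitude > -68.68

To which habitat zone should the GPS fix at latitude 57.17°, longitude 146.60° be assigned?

B

-0.51·146.60 + 0.72·57.17 = -33.604, which is < -32.57
-1.59·146.60 + 1.62·57.17 = -140.479, which is < -138.72
0.38·146.60 − 2.09·57.17 = -63.777, which is > -68.68
This sign pattern matches B.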